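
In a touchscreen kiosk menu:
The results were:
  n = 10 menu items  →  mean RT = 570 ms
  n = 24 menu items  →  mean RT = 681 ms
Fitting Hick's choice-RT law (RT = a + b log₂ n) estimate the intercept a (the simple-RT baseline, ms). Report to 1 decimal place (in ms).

278.1 ms

The slope on a log₂ axis is (681 − 570) / (4.5850 − 3.3219) = 87.884 ms/bit.
a = RT₁ − b·log₂ n₁ = 570 − 87.884 × 3.3219 = 278.057 ms.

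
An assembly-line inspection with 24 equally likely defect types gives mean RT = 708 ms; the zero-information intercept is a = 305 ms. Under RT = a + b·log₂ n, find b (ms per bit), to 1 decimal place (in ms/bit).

b = (708 − 305) / log₂(24) = 403 / 4.5850 = 87.896 ms/bit.

87.9 ms/bit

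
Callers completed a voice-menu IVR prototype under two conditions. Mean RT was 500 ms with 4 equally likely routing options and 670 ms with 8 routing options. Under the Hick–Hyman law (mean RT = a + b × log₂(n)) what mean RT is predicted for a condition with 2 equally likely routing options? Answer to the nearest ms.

330 ms

Fit slope and intercept:
  b = (670 − 500) / (log₂ 8 − log₂ 4) = 170 / (3 − 2) = 170 ms/bit
  a = 500 − 170 × 2 = 160 ms
Then RT(2) = 160 + 170 × log₂ 2 = 160 + 170 × 1 ≈ 330.000 ms.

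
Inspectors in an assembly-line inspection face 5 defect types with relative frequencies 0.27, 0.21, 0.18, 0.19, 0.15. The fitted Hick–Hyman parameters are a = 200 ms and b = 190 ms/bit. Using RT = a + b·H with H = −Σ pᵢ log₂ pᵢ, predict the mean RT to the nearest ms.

Entropy contributions −pᵢ log₂ pᵢ: 0.5100, 0.4728, 0.4453, 0.4552, 0.4105; sum H = 2.2939 bits.
RT = a + bH = 200 + 190·2.2939 = 635.85 ms.

636 ms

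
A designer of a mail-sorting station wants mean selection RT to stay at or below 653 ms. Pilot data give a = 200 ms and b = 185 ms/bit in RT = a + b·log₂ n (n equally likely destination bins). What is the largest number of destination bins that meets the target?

5

185·log₂ n ≤ 653 − 200 = 453, giving log₂ n ≤ 2.4486 and n ≤ 5.459. The largest whole number is 5.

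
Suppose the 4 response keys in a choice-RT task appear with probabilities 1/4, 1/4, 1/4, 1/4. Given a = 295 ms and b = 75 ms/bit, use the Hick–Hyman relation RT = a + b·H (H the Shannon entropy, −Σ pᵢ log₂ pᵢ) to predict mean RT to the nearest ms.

H = −Σ pᵢ log₂ pᵢ = 0.25·2 + 0.25·2 + 0.25·2 + 0.25·2 = 2.000 bits.
RT = 295 + 75 × 2.000 = 445.00 ms.

445 ms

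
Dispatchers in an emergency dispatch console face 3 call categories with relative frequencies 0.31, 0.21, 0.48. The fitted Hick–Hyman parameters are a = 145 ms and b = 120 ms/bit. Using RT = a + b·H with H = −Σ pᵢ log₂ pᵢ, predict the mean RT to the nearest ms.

Entropy contributions −pᵢ log₂ pᵢ: 0.5238, 0.4728, 0.5083; sum H = 1.5049 bits.
RT = a + bH = 145 + 120·1.5049 = 325.59 ms.

326 ms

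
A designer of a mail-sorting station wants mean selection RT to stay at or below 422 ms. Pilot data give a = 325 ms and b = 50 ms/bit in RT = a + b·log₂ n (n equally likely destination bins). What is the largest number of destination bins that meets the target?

Set 325 + 50·log₂ n ≤ 422 → log₂ n ≤ (422 − 325)/50 = 1.9400.
So n ≤ 2^1.9400 = 3.837; the largest integer n is 3.

3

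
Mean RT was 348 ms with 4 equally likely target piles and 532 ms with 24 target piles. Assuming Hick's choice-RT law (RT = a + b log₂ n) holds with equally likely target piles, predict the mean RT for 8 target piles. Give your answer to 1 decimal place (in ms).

With log₂ n on the abscissa the relation is linear; from the two conditions:
  b = (532 − 348) / (log₂ 24 − log₂ 4) = 184 / (4.5850 − 2) = 71.181 ms/bit
  a = 348 − 71.181 × 2 = 205.638 ms
Then RT(8) = 205.638 + 71.181 × log₂ 8 = 205.638 + 71.181 × 3 ≈ 419.181 ms.

419.2 ms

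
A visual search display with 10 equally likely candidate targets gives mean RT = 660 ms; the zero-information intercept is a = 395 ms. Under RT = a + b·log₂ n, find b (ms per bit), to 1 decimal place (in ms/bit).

79.8 ms/bit

log₂(10) = 3.3219 bits.
b = (RT − a)/log₂ n = (660 − 395) / 3.3219 = 79.773 ms/bit.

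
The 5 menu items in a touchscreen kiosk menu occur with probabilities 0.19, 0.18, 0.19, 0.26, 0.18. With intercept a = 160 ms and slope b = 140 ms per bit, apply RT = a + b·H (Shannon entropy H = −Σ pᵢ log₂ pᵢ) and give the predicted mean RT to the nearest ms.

483 ms

H = 0.19·log₂(1/0.19) + 0.18·log₂(1/0.18) + 0.19·log₂(1/0.19) + 0.26·log₂(1/0.26) + 0.18·log₂(1/0.18) = 2.3064 bits.
RT = 160 + 140 × 2.3064 = 482.89 ms.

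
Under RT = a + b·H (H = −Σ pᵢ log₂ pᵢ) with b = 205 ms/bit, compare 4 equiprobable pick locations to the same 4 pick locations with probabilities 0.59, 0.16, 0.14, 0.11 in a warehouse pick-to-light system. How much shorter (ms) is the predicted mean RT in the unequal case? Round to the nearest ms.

Equiprobable entropy H₀ = log₂ 4 = 2.0000 bits.
Skewed entropy H = −Σ pᵢ log₂ pᵢ = 1.6195 bits.
ΔRT = b·(H₀ − H) = 205 × 0.3805 = 78.00 ms.

78 ms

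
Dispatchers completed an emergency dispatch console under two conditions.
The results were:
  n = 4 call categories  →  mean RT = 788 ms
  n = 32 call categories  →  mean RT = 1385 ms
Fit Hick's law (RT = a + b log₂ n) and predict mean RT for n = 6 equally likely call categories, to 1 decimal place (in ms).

904.4 ms

RT is linear in log₂ n, so two points fix the line:
  b = (1385 − 788) / (log₂ 32 − log₂ 4) = 597 / (5 − 2) = 199.000 ms/bit
  a = 788 − 199.000 × 2 = 390.000 ms
Then RT(6) = 390.000 + 199.000 × log₂ 6 = 390.000 + 199.000 × 2.5850 ≈ 904.408 ms.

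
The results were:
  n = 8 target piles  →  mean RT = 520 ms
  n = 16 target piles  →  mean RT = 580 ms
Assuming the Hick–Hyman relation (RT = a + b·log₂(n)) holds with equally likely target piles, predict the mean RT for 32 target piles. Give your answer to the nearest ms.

640 ms

Fit slope and intercept:
  b = (580 − 520) / (log₂ 16 − log₂ 8) = 60 / (4 − 3) = 60 ms/bit
  a = 520 − 60 × 3 = 340 ms
Then RT(32) = 340 + 60 × log₂ 32 = 340 + 60 × 5 ≈ 640.000 ms.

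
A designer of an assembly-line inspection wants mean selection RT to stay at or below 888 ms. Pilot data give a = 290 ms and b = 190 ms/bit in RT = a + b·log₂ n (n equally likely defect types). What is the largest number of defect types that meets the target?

8

Information budget: (888 − 290)/190 = 3.1474 bits, so n ≤ 2^3.1474 = 8.860 → at most 8.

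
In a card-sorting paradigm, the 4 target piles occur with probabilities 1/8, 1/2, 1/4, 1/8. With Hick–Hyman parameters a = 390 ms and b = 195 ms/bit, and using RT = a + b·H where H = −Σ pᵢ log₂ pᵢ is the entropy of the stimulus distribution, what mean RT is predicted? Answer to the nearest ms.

Each term −pᵢ log₂ pᵢ: 0.125·3 + 0.5·1 + 0.25·2 + 0.125·3; summed, H = 1.750 bits.
Mean RT = a + bH = 390 + 195·1.750 = 731.25 ms.

731 ms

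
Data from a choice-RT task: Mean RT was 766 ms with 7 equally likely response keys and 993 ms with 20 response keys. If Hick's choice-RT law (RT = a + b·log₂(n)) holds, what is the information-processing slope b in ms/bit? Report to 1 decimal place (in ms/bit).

149.9 ms/bit

Slope: b = (993 − 766) / (log₂ 20 − log₂ 7) = 227/1.5146 = 149.877 ms/bit.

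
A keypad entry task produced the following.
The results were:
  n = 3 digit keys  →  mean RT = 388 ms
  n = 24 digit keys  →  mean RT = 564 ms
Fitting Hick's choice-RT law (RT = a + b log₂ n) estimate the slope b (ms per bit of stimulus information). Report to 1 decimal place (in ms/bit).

58.7 ms/bit

Slope: b = (564 − 388) / (log₂ 24 − log₂ 3) = 176/3.0000 = 58.667 ms/bit.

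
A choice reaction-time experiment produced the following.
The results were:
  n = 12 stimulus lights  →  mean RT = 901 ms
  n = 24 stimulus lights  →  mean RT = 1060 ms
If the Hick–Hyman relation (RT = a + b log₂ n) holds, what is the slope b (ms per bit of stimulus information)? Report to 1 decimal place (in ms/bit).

b = (RT₂ − RT₁)/(log₂ n₂ − log₂ n₁) = (1060 − 901)/(4.5850 − 3.5850) = 159.000 ms/bit.

159.0 ms/bit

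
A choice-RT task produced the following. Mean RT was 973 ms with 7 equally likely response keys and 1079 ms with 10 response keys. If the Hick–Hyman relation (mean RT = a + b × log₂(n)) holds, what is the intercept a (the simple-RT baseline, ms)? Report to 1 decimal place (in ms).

Slope: b = (1079 − 973) / (log₂ 10 − log₂ 7) = 106/0.5146 = 205.996 ms/bit.
Intercept: a = 973 − 205.996·log₂(7) = 394.696 ms.

394.7 ms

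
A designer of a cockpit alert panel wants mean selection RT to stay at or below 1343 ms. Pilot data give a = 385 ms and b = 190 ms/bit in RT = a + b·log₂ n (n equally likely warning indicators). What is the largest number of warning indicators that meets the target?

32

190·log₂ n ≤ 1343 − 385 = 958, giving log₂ n ≤ 5.0421 and n ≤ 32.948. The largest whole number is 32.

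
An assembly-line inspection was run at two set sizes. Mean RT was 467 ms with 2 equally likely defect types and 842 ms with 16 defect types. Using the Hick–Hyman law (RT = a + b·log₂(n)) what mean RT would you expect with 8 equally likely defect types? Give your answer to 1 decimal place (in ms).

717.0 ms

Fit slope and intercept:
  b = (842 − 467) / (log₂ 16 − log₂ 2) = 375 / (4 − 1) = 125.000 ms/bit
  a = 467 − 125.000 × 1 = 342.000 ms
Then RT(8) = 342.000 + 125.000 × log₂ 8 = 342.000 + 125.000 × 3 ≈ 717.000 ms.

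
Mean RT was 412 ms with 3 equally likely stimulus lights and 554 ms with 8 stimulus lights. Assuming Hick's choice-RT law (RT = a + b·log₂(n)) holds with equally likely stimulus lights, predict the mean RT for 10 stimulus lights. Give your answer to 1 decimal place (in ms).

586.3 ms

Solve the two-equation system in a and b:
  b = (554 − 412) / (log₂ 8 − log₂ 3) = 142 / (3 − 1.5850) = 100.351 ms/bit
  a = 412 − 100.351 × 1.5850 = 252.948 ms
Then RT(10) = 252.948 + 100.351 × log₂ 10 = 252.948 + 100.351 × 3.3219 ≈ 586.306 ms.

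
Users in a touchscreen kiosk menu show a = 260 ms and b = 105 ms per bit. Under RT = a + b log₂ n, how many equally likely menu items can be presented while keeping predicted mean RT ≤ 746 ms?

24

105·log₂ n ≤ 746 − 260 = 486, giving log₂ n ≤ 4.6286 and n ≤ 24.737. The largest whole number is 24.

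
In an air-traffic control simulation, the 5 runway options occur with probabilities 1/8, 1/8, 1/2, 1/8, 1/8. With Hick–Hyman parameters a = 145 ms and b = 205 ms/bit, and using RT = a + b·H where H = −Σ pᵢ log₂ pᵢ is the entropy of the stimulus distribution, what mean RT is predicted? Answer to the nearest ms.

Each term −pᵢ log₂ pᵢ: 0.125·3 + 0.125·3 + 0.5·1 + 0.125·3 + 0.125·3; summed, H = 2.000 bits.
Mean RT = a + bH = 145 + 205·2.000 = 555.00 ms.

555 ms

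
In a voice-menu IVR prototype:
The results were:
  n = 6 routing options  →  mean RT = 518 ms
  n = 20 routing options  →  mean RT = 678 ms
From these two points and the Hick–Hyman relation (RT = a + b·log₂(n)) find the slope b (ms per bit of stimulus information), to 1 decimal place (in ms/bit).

Slope: b = (678 − 518) / (log₂ 20 − log₂ 6) = 160/1.7370 = 92.115 ms/bit.

92.1 ms/bit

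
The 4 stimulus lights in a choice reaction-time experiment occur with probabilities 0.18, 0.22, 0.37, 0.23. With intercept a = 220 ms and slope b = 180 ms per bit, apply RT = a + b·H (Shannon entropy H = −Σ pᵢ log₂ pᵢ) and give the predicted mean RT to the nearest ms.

570 ms

H = 0.18·log₂(1/0.18) + 0.22·log₂(1/0.22) + 0.37·log₂(1/0.37) + 0.23·log₂(1/0.23) = 1.9443 bits.
RT = 220 + 180 × 1.9443 = 569.97 ms.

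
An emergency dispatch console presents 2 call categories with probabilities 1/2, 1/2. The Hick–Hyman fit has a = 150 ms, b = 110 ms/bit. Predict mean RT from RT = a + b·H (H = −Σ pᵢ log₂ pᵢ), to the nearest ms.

260 ms

H = −Σ pᵢ log₂ pᵢ = 0.5·1 + 0.5·1 = 1.000 bits.
RT = 150 + 110 × 1.000 = 260.00 ms.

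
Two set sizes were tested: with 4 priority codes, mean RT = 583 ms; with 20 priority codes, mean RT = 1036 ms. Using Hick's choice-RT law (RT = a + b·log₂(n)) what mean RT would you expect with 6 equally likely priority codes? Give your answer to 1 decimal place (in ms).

697.1 ms

With log₂ n on the abscissa the relation is linear; from the two conditions:
  b = (1036 − 583) / (log₂ 20 − log₂ 4) = 453 / (4.3219 − 2) = 195.096 ms/bit
  a = 583 − 195.096 × 2 = 192.807 ms
Then RT(6) = 192.807 + 195.096 × log₂ 6 = 192.807 + 195.096 × 2.5850 ≈ 697.124 ms.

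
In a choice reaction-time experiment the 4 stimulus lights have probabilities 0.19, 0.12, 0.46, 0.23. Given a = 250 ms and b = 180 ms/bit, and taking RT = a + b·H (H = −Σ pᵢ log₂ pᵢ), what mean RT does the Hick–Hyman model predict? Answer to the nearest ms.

Entropy contributions −pᵢ log₂ pᵢ: 0.4552, 0.3671, 0.5153, 0.4877; sum H = 1.8253 bits.
RT = a + bH = 250 + 180·1.8253 = 578.55 ms.

579 ms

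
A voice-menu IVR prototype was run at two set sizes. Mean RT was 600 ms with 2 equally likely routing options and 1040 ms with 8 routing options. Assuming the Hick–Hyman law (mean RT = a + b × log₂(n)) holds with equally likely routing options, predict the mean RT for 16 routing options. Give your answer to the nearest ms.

Solve the two-equation system in a and b:
  b = (1040 − 600) / (log₂ 8 − log₂ 2) = 440 / (3 − 1) = 220 ms/bit
  a = 600 − 220 × 1 = 380 ms
Then RT(16) = 380 + 220 × log₂ 16 = 380 + 220 × 4 ≈ 1260.000 ms.

1260 ms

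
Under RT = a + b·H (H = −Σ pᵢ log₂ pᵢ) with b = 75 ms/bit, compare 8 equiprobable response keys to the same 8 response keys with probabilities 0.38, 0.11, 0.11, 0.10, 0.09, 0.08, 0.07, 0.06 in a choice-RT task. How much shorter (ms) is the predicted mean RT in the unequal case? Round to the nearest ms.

24 ms

The RT saving is b·ΔH. Equiprobable H₀ = log₂(8) = 3.0000 bits; with the given probabilities H = 2.6795 bits.
b·(H₀ − H) = 75 × (3.0000 − 2.6795) = 24.04 ms.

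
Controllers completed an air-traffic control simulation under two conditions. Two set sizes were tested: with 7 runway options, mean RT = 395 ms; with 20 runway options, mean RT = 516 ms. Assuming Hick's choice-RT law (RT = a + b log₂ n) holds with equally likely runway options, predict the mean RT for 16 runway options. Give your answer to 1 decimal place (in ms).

490.3 ms

Solve the two-equation system in a and b:
  b = (516 − 395) / (log₂ 20 − log₂ 7) = 121 / (4.3219 − 2.8074) = 79.890 ms/bit
  a = 395 − 79.890 × 2.8074 = 170.719 ms
Then RT(16) = 170.719 + 79.890 × log₂ 16 = 170.719 + 79.890 × 4 ≈ 490.281 ms.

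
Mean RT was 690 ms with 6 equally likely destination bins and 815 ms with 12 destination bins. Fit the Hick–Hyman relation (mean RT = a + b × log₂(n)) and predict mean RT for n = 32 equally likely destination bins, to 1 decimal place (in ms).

Solve the two-equation system in a and b:
  b = (815 − 690) / (log₂ 12 − log₂ 6) = 125 / (3.5850 − 2.5850) = 125.000 ms/bit
  a = 690 − 125.000 × 2.5850 = 366.880 ms
Then RT(32) = 366.880 + 125.000 × log₂ 32 = 366.880 + 125.000 × 5 ≈ 991.880 ms.

991.9 ms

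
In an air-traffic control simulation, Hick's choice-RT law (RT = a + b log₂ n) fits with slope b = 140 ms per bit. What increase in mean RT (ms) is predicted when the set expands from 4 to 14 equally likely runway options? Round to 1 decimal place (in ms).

253.0 ms

The intercept a cancels: ΔRT = b·(log₂ n₂ − log₂ n₁) = b·log₂(n₂/n₁).
log₂(14) − log₂(4) = 3.8074 − 2 = 1.8074.
ΔRT = 140 × 1.8074 = 253.030 ms.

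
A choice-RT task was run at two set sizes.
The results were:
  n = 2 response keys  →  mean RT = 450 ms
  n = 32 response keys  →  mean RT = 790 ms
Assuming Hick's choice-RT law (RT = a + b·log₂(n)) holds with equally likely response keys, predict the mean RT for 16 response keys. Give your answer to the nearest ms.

705 ms

Fit slope and intercept:
  b = (790 − 450) / (log₂ 32 − log₂ 2) = 340 / (5 − 1) = 85 ms/bit
  a = 450 − 85 × 1 = 365 ms
Then RT(16) = 365 + 85 × log₂ 16 = 365 + 85 × 4 ≈ 705.000 ms.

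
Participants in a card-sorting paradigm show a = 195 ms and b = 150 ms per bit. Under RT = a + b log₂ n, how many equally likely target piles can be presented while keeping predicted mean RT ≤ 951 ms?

32

150·log₂ n ≤ 951 − 195 = 756, giving log₂ n ≤ 5.0400 and n ≤ 32.900. The largest whole number is 32.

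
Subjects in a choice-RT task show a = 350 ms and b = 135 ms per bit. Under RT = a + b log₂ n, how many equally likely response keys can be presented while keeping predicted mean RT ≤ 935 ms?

20

135·log₂ n ≤ 935 − 350 = 585, giving log₂ n ≤ 4.3333 and n ≤ 20.159. The largest whole number is 20.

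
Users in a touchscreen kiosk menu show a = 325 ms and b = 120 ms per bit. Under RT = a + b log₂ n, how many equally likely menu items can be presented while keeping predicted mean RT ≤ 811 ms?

16

120·log₂ n ≤ 811 − 325 = 486, giving log₂ n ≤ 4.0500 and n ≤ 16.564. The largest whole number is 16.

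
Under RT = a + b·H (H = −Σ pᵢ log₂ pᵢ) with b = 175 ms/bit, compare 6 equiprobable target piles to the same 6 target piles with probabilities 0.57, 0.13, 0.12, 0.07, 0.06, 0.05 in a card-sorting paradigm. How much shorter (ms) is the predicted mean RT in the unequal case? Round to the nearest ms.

The RT saving is b·ΔH. Equiprobable H₀ = log₂(6) = 2.5850 bits; with the given probabilities H = 1.9401 bits.
b·(H₀ − H) = 175 × (2.5850 − 1.9401) = 112.84 ms.

113 ms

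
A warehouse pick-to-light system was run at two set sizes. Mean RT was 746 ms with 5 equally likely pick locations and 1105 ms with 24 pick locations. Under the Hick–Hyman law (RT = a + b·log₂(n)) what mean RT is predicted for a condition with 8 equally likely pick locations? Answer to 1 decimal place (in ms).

Solve the two-equation system in a and b:
  b = (1105 − 746) / (log₂ 24 − log₂ 5) = 359 / (4.5850 − 2.3219) = 158.637 ms/bit
  a = 746 − 158.637 × 2.3219 = 377.657 ms
Then RT(8) = 377.657 + 158.637 × log₂ 8 = 377.657 + 158.637 × 3 ≈ 853.567 ms.

853.6 ms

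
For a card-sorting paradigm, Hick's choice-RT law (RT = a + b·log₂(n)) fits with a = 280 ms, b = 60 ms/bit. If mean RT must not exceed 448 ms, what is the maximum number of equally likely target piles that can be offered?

6

Set 280 + 60·log₂ n ≤ 448 → log₂ n ≤ (448 − 280)/60 = 2.8000.
So n ≤ 2^2.8000 = 6.964; the largest integer n is 6.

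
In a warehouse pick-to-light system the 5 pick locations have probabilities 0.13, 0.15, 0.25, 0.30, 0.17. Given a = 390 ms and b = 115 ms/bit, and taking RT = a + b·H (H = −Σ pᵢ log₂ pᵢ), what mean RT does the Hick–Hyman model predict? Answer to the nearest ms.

H = 0.13·log₂(1/0.13) + 0.15·log₂(1/0.15) + 0.25·log₂(1/0.25) + 0.30·log₂(1/0.30) + 0.17·log₂(1/0.17) = 2.2489 bits.
RT = 390 + 115 × 2.2489 = 648.62 ms.

649 ms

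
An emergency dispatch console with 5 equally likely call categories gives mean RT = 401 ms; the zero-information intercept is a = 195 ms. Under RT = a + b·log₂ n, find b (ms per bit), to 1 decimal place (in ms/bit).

88.7 ms/bit

5 alternatives carry log₂ 5 = 2.3219 bits; the choice cost is 401 − 195 = 206 ms, so b = 206/2.3219 = 88.719 ms/bit.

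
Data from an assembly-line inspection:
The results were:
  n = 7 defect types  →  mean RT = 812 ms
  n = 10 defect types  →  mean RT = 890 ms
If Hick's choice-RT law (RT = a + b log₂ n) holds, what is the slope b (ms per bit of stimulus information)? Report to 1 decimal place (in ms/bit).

151.6 ms/bit

b = (RT₂ − RT₁)/(log₂ n₂ − log₂ n₁) = (890 − 812)/(3.3219 − 2.8074) = 151.582 ms/bit.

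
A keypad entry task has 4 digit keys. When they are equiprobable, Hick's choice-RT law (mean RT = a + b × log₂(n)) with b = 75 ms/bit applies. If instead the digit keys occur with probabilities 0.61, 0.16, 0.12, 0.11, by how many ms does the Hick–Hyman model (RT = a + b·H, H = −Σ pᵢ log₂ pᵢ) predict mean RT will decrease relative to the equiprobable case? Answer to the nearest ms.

The RT saving is b·ΔH. Equiprobable H₀ = log₂(4) = 2.0000 bits; with the given probabilities H = 1.5754 bits.
b·(H₀ − H) = 75 × (2.0000 − 1.5754) = 31.85 ms.

32 ms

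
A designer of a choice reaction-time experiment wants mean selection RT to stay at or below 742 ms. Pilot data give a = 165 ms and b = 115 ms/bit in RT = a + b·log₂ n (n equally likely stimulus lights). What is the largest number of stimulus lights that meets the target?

32

115·log₂ n ≤ 742 − 165 = 577, giving log₂ n ≤ 5.0174 and n ≤ 32.388. The largest whole number is 32.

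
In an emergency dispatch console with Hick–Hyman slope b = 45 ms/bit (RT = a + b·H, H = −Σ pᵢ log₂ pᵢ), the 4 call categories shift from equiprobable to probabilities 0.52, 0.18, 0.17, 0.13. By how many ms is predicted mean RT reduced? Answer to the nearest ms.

11 ms

The RT saving is b·ΔH. Equiprobable H₀ = log₂(4) = 2.0000 bits; with the given probabilities H = 1.7531 bits.
b·(H₀ − H) = 45 × (2.0000 − 1.7531) = 11.11 ms.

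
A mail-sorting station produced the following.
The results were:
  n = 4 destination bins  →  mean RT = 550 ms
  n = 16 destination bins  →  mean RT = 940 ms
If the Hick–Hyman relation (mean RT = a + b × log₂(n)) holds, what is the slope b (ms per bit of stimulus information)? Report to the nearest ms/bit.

b = (RT₂ − RT₁)/(log₂ n₂ − log₂ n₁) = (940 − 550)/(4 − 2) = 195 ms/bit.

195 ms/bit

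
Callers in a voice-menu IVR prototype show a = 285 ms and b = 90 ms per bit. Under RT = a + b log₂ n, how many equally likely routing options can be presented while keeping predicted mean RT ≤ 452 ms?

3

Information budget: (452 − 285)/90 = 1.8556 bits, so n ≤ 2^1.8556 = 3.619 → at most 3.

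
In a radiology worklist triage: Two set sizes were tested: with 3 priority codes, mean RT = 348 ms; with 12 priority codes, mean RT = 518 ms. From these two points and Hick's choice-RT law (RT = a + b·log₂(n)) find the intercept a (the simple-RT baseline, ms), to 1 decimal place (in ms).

b = (RT₂ − RT₁)/(log₂ n₂ − log₂ n₁) = (518 − 348)/(3.5850 − 1.5850) = 85.000 ms/bit.
Intercept: a = 348 − 85.000·log₂(3) = 213.278 ms.

213.3 ms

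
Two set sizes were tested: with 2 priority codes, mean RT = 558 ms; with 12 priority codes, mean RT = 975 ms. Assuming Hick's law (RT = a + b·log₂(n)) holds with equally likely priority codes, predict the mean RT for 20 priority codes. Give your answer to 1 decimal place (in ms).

Solve the two-equation system in a and b:
  b = (975 − 558) / (log₂ 12 − log₂ 2) = 417 / (3.5850 − 1) = 161.318 ms/bit
  a = 558 − 161.318 × 1 = 396.682 ms
Then RT(20) = 396.682 + 161.318 × log₂ 20 = 396.682 + 161.318 × 4.3219 ≈ 1093.886 ms.

1093.9 ms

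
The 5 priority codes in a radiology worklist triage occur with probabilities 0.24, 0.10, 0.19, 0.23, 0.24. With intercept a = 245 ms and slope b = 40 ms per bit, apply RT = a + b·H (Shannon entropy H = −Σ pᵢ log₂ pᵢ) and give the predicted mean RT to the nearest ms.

H = 0.24·log₂(1/0.24) + 0.10·log₂(1/0.10) + 0.19·log₂(1/0.19) + 0.23·log₂(1/0.23) + 0.24·log₂(1/0.24) = 2.2634 bits.
RT = 245 + 40 × 2.2634 = 335.53 ms.

336 ms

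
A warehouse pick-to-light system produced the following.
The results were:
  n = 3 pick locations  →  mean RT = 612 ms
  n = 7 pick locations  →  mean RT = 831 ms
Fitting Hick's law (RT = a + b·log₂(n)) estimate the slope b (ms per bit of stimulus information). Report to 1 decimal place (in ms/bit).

179.2 ms/bit

The slope on a log₂ axis is (831 − 612) / (2.8074 − 1.5850) = 179.157 ms/bit.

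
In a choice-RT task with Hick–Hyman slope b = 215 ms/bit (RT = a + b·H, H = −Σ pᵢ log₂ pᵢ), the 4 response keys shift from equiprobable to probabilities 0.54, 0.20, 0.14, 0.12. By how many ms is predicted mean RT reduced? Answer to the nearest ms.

63 ms

Equiprobable entropy H₀ = log₂ 4 = 2.0000 bits.
Skewed entropy H = −Σ pᵢ log₂ pᵢ = 1.7086 bits.
ΔRT = b·(H₀ − H) = 215 × 0.2914 = 62.65 ms.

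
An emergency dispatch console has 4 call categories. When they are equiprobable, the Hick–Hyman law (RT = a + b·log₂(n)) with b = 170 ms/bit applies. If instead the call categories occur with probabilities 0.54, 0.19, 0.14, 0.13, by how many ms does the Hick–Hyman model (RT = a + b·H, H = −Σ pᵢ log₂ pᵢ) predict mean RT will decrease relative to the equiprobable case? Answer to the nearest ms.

The RT saving is b·ΔH. Equiprobable H₀ = log₂(4) = 2.0000 bits; with the given probabilities H = 1.7150 bits.
b·(H₀ − H) = 170 × (2.0000 − 1.7150) = 48.45 ms.

48 ms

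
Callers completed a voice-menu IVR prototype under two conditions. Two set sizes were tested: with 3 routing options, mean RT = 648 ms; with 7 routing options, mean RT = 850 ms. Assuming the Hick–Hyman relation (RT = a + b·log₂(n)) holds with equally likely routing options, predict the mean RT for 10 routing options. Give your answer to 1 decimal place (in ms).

Fit slope and intercept:
  b = (850 − 648) / (log₂ 7 − log₂ 3) = 202 / (2.8074 − 1.5850) = 165.250 ms/bit
  a = 648 − 165.250 × 1.5850 = 386.085 ms
Then RT(10) = 386.085 + 165.250 × log₂ 10 = 386.085 + 165.250 × 3.3219 ≈ 935.033 ms.

935.0 ms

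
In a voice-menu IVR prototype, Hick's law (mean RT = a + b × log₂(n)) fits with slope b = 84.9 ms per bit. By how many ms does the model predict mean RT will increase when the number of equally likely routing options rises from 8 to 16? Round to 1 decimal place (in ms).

The intercept a cancels: ΔRT = b·(log₂ n₂ − log₂ n₁) = b·log₂(n₂/n₁).
log₂(16) − log₂(8) = log₂(16/8) = log₂(2) = 1.
ΔRT = 84.9 × 1.0000 = 84.900 ms.

84.9 ms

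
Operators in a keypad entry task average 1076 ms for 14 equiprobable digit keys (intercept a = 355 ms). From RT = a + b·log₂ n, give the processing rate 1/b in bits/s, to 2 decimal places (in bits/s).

b = (1076 − 355)/log₂ 14 = 721/3.8074 = 189.370 ms per bit = 0.18937 s/bit; the reciprocal is 5.281 bits/s.

5.28 bits/s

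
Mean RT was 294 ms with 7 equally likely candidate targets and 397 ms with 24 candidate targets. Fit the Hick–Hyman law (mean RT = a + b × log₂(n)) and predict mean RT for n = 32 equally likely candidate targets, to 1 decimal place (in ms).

421.0 ms

RT is linear in log₂ n, so two points fix the line:
  b = (397 − 294) / (log₂ 24 − log₂ 7) = 103 / (4.5850 − 2.8074) = 57.943 ms/bit
  a = 294 − 57.943 × 2.8074 = 131.333 ms
Then RT(32) = 131.333 + 57.943 × log₂ 32 = 131.333 + 57.943 × 5 ≈ 421.049 ms.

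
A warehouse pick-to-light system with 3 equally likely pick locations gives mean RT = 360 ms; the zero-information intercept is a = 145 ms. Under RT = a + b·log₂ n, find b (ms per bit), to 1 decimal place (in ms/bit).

log₂(3) = 1.5850 bits.
b = (RT − a)/log₂ n = (360 − 145) / 1.5850 = 135.650 ms/bit.

135.6 ms/bit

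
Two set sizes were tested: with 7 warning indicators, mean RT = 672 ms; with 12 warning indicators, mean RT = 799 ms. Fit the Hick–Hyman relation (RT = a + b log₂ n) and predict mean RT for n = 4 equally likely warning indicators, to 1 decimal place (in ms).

540.1 ms

RT is linear in log₂ n, so two points fix the line:
  b = (799 − 672) / (log₂ 12 − log₂ 7) = 127 / (3.5850 − 2.8074) = 163.321 ms/bit
  a = 672 − 163.321 × 2.8074 = 213.499 ms
Then RT(4) = 213.499 + 163.321 × log₂ 4 = 213.499 + 163.321 × 2 ≈ 540.142 ms.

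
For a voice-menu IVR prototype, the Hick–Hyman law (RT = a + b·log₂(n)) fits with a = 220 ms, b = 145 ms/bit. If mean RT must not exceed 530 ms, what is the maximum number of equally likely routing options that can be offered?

4

145·log₂ n ≤ 530 − 220 = 310, giving log₂ n ≤ 2.1379 and n ≤ 4.401. The largest whole number is 4.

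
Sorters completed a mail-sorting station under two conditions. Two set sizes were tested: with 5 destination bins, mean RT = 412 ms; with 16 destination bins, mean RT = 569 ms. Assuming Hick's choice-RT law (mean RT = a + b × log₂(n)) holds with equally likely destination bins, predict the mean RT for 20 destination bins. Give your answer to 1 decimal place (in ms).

599.1 ms

Solve the two-equation system in a and b:
  b = (569 − 412) / (log₂ 16 − log₂ 5) = 157 / (4 − 2.3219) = 93.560 ms/bit
  a = 412 − 93.560 × 2.3219 = 194.761 ms
Then RT(20) = 194.761 + 93.560 × log₂ 20 = 194.761 + 93.560 × 4.3219 ≈ 599.120 ms.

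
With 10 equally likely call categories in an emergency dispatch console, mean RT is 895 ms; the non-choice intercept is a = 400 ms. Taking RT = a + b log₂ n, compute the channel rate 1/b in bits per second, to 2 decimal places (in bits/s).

Choice component = 895 − 400 = 495 ms over log₂(10) = 3.3219 bits.
b = 495 / 3.3219 = 149.010 ms/bit, so 1/b = 6.711 bits/s.

6.71 bits/s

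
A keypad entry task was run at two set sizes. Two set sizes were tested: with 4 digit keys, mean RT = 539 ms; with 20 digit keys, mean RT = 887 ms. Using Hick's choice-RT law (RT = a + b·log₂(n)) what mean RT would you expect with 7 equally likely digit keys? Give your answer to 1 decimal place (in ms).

660.0 ms

With log₂ n on the abscissa the relation is linear; from the two conditions:
  b = (887 − 539) / (log₂ 20 − log₂ 4) = 348 / (4.3219 − 2) = 149.875 ms/bit
  a = 539 − 149.875 × 2 = 239.249 ms
Then RT(7) = 239.249 + 149.875 × log₂ 7 = 239.249 + 149.875 × 2.8074 ≈ 660.003 ms.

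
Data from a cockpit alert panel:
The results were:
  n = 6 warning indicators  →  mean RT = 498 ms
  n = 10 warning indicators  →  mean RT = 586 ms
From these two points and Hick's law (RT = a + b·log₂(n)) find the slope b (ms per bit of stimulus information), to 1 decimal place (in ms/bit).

The slope on a log₂ axis is (586 − 498) / (3.3219 − 2.5850) = 119.409 ms/bit.

119.4 ms/bit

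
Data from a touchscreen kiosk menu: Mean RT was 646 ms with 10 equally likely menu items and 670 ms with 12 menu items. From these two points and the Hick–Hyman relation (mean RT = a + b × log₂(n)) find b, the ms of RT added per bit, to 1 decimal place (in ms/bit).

Slope: b = (670 − 646) / (log₂ 12 − log₂ 10) = 24/0.2630 = 91.243 ms/bit.

91.2 ms/bit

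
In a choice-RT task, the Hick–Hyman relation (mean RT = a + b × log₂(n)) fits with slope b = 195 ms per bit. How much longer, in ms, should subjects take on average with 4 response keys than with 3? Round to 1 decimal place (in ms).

ΔRT = (a + b log₂ n₂) − (a + b log₂ n₁) = b·(log₂ n₂ − log₂ n₁).
log₂(4) − log₂(3) = 2 − 1.5850 = 0.4150.
ΔRT = 195 × 0.4150 = 80.932 ms.

80.9 ms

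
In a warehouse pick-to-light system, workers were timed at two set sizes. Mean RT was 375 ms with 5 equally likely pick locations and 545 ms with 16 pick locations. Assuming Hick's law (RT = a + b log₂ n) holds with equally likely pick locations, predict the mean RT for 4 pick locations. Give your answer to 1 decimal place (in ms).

342.4 ms

With log₂ n on the abscissa the relation is linear; from the two conditions:
  b = (545 − 375) / (log₂ 16 − log₂ 5) = 170 / (4 − 2.3219) = 101.307 ms/bit
  a = 375 − 101.307 × 2.3219 = 139.773 ms
Then RT(4) = 139.773 + 101.307 × log₂ 4 = 139.773 + 101.307 × 2 ≈ 342.387 ms.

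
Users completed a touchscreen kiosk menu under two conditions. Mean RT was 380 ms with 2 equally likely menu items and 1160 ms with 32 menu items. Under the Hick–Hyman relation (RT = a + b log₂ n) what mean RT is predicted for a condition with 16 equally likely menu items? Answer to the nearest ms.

Solve the two-equation system in a and b:
  b = (1160 − 380) / (log₂ 32 − log₂ 2) = 780 / (5 − 1) = 195 ms/bit
  a = 380 − 195 × 1 = 185 ms
Then RT(16) = 185 + 195 × log₂ 16 = 185 + 195 × 4 ≈ 965.000 ms.

965 ms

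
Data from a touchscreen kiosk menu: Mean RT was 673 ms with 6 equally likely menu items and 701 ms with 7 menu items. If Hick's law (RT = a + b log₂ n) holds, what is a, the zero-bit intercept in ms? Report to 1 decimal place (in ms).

b = (RT₂ − RT₁)/(log₂ n₂ − log₂ n₁) = (701 − 673)/(2.8074 − 2.5850) = 125.904 ms/bit.
Intercept: a = 673 − 125.904·log₂(6) = 347.544 ms.

347.5 ms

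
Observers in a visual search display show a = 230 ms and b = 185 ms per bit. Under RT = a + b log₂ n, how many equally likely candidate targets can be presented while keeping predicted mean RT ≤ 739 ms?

Information budget: (739 − 230)/185 = 2.7514 bits, so n ≤ 2^2.7514 = 6.733 → at most 6.

6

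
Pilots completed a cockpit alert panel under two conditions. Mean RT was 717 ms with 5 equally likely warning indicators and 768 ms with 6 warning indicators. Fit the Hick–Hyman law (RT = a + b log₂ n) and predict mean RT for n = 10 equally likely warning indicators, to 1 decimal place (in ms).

With log₂ n on the abscissa the relation is linear; from the two conditions:
  b = (768 − 717) / (log₂ 6 − log₂ 5) = 51 / (2.5850 − 2.3219) = 193.891 ms/bit
  a = 717 − 193.891 × 2.3219 = 266.799 ms
Then RT(10) = 266.799 + 193.891 × log₂ 10 = 266.799 + 193.891 × 3.3219 ≈ 910.891 ms.

910.9 ms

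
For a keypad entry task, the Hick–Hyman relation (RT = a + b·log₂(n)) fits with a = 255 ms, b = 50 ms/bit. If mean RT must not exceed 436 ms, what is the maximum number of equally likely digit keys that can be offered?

50·log₂ n ≤ 436 − 255 = 181, giving log₂ n ≤ 3.6200 and n ≤ 12.295. The largest whole number is 12.

12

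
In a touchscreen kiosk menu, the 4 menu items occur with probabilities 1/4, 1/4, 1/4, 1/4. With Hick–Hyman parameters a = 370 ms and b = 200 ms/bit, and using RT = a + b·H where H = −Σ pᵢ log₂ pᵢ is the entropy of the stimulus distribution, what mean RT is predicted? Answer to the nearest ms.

770 ms

Each term −pᵢ log₂ pᵢ: 0.25·2 + 0.25·2 + 0.25·2 + 0.25·2; summed, H = 2.000 bits.
Mean RT = a + bH = 370 + 200·2.000 = 770.00 ms.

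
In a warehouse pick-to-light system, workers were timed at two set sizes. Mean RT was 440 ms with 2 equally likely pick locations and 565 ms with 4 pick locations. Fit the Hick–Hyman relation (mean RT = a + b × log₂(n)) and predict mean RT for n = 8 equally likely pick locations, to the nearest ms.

Solve the two-equation system in a and b:
  b = (565 − 440) / (log₂ 4 − log₂ 2) = 125 / (2 − 1) = 125 ms/bit
  a = 440 − 125 × 1 = 315 ms
Then RT(8) = 315 + 125 × log₂ 8 = 315 + 125 × 3 ≈ 690.000 ms.

690 ms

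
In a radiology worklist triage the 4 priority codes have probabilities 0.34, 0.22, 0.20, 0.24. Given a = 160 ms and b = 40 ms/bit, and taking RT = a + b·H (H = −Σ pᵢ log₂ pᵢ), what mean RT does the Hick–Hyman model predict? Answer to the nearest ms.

Entropy contributions −pᵢ log₂ pᵢ: 0.5292, 0.4806, 0.4644, 0.4941; sum H = 1.9683 bits.
RT = a + bH = 160 + 40·1.9683 = 238.73 ms.

239 ms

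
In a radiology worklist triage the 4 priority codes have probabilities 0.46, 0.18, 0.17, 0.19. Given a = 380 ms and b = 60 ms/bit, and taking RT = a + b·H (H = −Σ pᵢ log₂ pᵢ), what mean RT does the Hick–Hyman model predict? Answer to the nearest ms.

Entropy contributions −pᵢ log₂ pᵢ: 0.5153, 0.4453, 0.4346, 0.4552; sum H = 1.8505 bits.
RT = a + bH = 380 + 60·1.8505 = 491.03 ms.

491 ms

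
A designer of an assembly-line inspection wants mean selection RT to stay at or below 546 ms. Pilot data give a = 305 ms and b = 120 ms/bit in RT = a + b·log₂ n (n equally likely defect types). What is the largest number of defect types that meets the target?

4

Set 305 + 120·log₂ n ≤ 546 → log₂ n ≤ (546 − 305)/120 = 2.0083.
So n ≤ 2^2.0083 = 4.023; the largest integer n is 4.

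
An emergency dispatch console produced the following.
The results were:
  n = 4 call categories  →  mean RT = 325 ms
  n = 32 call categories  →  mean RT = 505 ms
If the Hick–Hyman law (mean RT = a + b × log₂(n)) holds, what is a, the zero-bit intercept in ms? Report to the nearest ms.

b = (RT₂ − RT₁)/(log₂ n₂ − log₂ n₁) = (505 − 325)/(5 − 2) = 60 ms/bit.
a = RT₁ − b·log₂ n₁ = 325 − 60 × 2 = 205.000 ms.

205 ms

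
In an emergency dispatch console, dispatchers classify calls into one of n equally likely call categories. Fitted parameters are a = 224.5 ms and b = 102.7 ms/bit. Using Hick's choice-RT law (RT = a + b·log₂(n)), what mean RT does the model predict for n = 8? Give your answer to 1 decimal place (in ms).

log₂(8) = 3 bits, so RT = 224.5 + 102.7 × 3 ≈ 532.600 ms.

532.6 ms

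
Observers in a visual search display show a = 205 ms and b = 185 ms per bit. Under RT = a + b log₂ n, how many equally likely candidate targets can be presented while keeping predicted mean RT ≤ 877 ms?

Set 205 + 185·log₂ n ≤ 877 → log₂ n ≤ (877 − 205)/185 = 3.6324.
So n ≤ 2^3.6324 = 12.401; the largest integer n is 12.

12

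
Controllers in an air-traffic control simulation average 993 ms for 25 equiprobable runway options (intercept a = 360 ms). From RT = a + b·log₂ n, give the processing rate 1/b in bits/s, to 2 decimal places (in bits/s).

b = (993 − 360)/log₂ 25 = 633/4.6439 = 136.309 ms per bit = 0.13631 s/bit; the reciprocal is 7.336 bits/s.

7.34 bits/s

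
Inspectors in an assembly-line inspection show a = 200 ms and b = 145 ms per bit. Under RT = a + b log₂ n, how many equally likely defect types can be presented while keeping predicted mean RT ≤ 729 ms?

12

Set 200 + 145·log₂ n ≤ 729 → log₂ n ≤ (729 − 200)/145 = 3.6483.
So n ≤ 2^3.6483 = 12.538; the largest integer n is 12.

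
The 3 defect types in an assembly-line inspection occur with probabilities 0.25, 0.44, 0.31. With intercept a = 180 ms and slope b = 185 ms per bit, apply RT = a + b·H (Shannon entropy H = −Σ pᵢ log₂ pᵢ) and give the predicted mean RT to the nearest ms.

466 ms

H = 0.25·log₂(1/0.25) + 0.44·log₂(1/0.44) + 0.31·log₂(1/0.31) = 1.5449 bits.
RT = 180 + 185 × 1.5449 = 465.81 ms.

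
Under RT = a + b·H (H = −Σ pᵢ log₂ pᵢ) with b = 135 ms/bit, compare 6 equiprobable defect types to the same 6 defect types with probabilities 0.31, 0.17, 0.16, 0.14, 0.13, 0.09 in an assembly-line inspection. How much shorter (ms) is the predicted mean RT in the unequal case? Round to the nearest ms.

15 ms

Equiprobable entropy H₀ = log₂ 6 = 2.5850 bits.
Skewed entropy H = −Σ pᵢ log₂ pᵢ = 2.4738 bits.
ΔRT = b·(H₀ − H) = 135 × 0.1112 = 15.01 ms.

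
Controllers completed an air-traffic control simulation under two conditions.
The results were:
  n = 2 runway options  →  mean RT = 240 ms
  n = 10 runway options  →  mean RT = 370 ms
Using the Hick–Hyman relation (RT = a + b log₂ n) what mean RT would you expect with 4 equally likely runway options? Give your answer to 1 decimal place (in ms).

RT is linear in log₂ n, so two points fix the line:
  b = (370 − 240) / (log₂ 10 − log₂ 2) = 130 / (3.3219 − 1) = 55.988 ms/bit
  a = 240 − 55.988 × 1 = 184.012 ms
Then RT(4) = 184.012 + 55.988 × log₂ 4 = 184.012 + 55.988 × 2 ≈ 295.988 ms.

296.0 ms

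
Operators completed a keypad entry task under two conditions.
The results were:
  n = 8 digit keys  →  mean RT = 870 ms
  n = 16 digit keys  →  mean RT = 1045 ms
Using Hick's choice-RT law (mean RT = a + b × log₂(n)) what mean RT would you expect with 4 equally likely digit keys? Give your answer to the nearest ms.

Fit slope and intercept:
  b = (1045 − 870) / (log₂ 16 − log₂ 8) = 175 / (4 − 3) = 175 ms/bit
  a = 870 − 175 × 3 = 345 ms
Then RT(4) = 345 + 175 × log₂ 4 = 345 + 175 × 2 ≈ 695.000 ms.

695 ms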